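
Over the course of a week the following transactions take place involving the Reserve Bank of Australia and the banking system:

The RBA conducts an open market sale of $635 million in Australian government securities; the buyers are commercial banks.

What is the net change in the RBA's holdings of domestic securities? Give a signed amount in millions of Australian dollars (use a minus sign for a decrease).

RBA balance sheet:
  Assets:      Securities −$635M
  Liabilities: Bank reserves −$635M
Commercial banking system:
  Assets:      Reserves at CB −$635M, Securities +$635M
  Liabilities: no change
So the change in the RBA's holdings of domestic securities is -$635 million.

-$635 million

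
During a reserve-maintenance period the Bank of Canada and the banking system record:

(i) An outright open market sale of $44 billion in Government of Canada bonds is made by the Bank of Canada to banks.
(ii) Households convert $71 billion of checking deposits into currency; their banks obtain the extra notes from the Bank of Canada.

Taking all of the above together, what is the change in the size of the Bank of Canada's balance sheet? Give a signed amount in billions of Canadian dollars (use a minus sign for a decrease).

OMO sale (to banks) $44 billion: a Bank of Canada asset is shed → −$44B.
Currency withdrawal $71 billion: only the composition of liabilities changes → 0.
Net: −44 + 0 = -$44 billion.

-$44 billion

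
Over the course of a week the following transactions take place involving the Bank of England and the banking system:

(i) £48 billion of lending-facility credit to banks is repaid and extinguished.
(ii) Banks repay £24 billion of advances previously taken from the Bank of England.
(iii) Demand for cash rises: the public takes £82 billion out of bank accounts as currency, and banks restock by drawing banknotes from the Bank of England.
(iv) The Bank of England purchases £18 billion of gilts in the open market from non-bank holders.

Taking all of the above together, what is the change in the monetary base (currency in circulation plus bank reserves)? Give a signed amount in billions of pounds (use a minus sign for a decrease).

Bank of England balance sheet:
  Assets:      Securities +£18B, Loans to banks −£72B
  Liabilities: Bank reserves −£136B, Currency in circulation +£82B
Commercial banking system:
  Assets:      Reserves at CB −£136B
  Liabilities: Checkable deposits −£64B, Borrowings from CB −£72B
Monetary base = currency + reserves: +£82B + (−£136B) = -£54 billion.

-£54 billion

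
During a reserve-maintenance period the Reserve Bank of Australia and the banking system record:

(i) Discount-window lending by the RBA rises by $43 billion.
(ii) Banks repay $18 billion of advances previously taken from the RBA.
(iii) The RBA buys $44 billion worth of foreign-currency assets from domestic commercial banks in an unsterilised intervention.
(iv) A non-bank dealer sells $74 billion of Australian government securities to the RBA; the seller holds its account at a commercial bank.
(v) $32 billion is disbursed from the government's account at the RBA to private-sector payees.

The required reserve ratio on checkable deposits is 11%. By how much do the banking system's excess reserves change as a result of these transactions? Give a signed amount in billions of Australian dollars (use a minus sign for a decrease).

+$163.34 billion

Discount-window loan $43 billion: reserves +$43B, deposits 0.
Discount-window repayment $18 billion: reserves −$18B, deposits 0.
FX purchase $44 billion: reserves +$44B, deposits 0.
Asset purchase (from non-banks) $74 billion: reserves +$74B, deposits +$74B.
Government spending $32 billion: reserves +$32B, deposits +$32B.
Totals: Δreserves = +$175B, Δdeposits = +$106B.
Δrequired reserves = 11% × +$106B = +$11.66B.
Δexcess reserves = Δreserves − Δrequired = +$175B − (+$11.66B) = +$163.34 billion.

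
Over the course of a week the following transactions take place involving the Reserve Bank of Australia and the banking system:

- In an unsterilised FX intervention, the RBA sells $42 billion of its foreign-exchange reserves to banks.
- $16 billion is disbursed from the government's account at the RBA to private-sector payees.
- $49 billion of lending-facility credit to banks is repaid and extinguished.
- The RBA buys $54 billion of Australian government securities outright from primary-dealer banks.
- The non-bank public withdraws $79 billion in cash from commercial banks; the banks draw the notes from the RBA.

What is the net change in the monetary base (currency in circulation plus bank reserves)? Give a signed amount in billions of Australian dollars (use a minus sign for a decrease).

-$21 billion

FX sale $42 billion: RBA balance sheet contracts → −$42B.
Government spending $16 billion: a non-base liability converts back to reserves → +$16B.
Discount-window repayment $49 billion: RBA balance sheet contracts → −$49B.
OMO purchase (from banks) $54 billion: RBA balance sheet expands → +$54B.
Currency withdrawal $79 billion: just a shift between currency and reserves — both are base money → 0.
Net: −42 + 16 − 49 + 54 + 0 = -$21 billion.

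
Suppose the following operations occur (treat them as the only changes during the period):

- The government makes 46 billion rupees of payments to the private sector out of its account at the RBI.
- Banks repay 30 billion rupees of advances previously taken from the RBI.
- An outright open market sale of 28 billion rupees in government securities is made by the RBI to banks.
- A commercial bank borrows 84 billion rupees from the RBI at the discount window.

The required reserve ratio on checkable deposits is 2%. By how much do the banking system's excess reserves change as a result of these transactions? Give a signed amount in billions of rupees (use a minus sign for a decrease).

Government spending 46 billion rupees: reserves +46B, deposits +46B.
Discount-window repayment 30 billion rupees: reserves −30B, deposits 0.
OMO sale (to banks) 28 billion rupees: reserves −28B, deposits 0.
Discount-window loan 84 billion rupees: reserves +84B, deposits 0.
Totals: Δreserves = +72B, Δdeposits = +46B.
Δrequired reserves = 2% × +46B = +0.92B.
Δexcess reserves = Δreserves − Δrequired = +72B − (+0.92B) = +71.08 billion.

+71.08 billion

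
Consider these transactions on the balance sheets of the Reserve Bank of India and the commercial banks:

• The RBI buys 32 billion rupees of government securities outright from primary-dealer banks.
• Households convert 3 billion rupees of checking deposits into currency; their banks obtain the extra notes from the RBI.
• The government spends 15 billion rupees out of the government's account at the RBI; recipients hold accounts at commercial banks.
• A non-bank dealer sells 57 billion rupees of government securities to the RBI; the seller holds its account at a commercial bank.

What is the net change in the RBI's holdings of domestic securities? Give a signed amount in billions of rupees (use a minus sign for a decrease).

OMO purchase (from banks) 32 billion rupees: securities added to the RBI's portfolio → +32B.
Currency withdrawal 3 billion rupees: the RBI's securities portfolio is untouched → 0.
Government spending 15 billion rupees: the RBI's securities portfolio is untouched → 0.
Asset purchase (from non-banks) 57 billion rupees: securities added to the RBI's portfolio → +57B.
Net: 32 + 0 + 0 + 57 = +89 billion.

+89 billion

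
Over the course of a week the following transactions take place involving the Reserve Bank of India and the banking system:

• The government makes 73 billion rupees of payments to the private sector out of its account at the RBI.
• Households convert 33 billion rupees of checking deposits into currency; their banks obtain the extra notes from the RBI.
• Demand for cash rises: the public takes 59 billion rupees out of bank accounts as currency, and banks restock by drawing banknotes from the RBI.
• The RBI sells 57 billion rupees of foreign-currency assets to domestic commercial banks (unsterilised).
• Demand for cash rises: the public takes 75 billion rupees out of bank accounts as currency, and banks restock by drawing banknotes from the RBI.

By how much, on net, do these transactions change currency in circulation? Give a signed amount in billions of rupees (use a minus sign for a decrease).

+167 billion

RBI balance sheet:
  Assets:      Foreign assets −57B
  Liabilities: Bank reserves −151B, Currency in circulation +167B, Government deposits −73B
So the change in currency in circulation is +167 billion.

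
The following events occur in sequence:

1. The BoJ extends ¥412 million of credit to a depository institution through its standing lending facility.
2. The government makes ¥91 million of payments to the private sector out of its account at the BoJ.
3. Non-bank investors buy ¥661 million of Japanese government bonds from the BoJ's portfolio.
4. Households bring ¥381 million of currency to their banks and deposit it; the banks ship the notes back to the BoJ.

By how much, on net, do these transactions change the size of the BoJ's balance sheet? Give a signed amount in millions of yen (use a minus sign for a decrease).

BoJ balance sheet:
  Assets:      Securities −¥661M, Loans to banks +¥412M
  Liabilities: Bank reserves +¥223M, Currency in circulation −¥381M, Government deposits −¥91M
Commercial banking system:
  Assets:      Reserves at CB +¥223M
  Liabilities: Checkable deposits −¥189M, Borrowings from CB +¥412M
Change in total BoJ assets = -¥249 million.

-¥249 million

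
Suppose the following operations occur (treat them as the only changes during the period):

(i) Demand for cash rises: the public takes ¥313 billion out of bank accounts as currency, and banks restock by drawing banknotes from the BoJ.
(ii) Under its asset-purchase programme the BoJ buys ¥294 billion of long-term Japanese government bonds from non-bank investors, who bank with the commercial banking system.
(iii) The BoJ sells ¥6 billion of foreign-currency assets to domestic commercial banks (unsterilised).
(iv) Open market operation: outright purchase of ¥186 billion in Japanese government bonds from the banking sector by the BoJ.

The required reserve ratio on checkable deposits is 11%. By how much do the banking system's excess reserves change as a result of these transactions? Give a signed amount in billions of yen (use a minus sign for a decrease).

Currency withdrawal ¥313 billion: reserves −¥313B, deposits −¥313B.
Asset purchase (from non-banks) ¥294 billion: reserves +¥294B, deposits +¥294B.
FX sale ¥6 billion: reserves −¥6B, deposits 0.
OMO purchase (from banks) ¥186 billion: reserves +¥186B, deposits 0.
Totals: Δreserves = +¥161B, Δdeposits = −¥19B.
Δrequired reserves = 11% × −¥19B = −¥2.09B.
Δexcess reserves = Δreserves − Δrequired = +¥161B − (−¥2.09B) = +¥163.09 billion.

+¥163.09 billion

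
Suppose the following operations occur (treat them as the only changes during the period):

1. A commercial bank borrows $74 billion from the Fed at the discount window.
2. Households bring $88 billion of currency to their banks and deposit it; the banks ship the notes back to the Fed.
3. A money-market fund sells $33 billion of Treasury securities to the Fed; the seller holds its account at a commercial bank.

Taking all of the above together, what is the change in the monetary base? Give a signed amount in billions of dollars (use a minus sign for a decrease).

+$107 billion

Discount-window loan $74 billion: Fed balance sheet expands → +$74B.
Currency deposit $88 billion: just a shift between currency and reserves — both are base money → 0.
Asset purchase (from non-banks) $33 billion: Fed balance sheet expands → +$33B.
Net: 74 + 0 + 33 = +$107 billion.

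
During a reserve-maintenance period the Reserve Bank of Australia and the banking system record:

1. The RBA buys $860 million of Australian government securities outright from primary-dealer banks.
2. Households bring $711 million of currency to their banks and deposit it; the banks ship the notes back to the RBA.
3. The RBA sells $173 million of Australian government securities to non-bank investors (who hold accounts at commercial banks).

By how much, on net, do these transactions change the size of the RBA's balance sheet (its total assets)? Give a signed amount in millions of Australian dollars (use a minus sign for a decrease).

OMO purchase (from banks) $860 million: an RBA asset is acquired → +$860M.
Currency deposit $711 million: only the composition of liabilities changes → 0.
Asset sale (to non-banks) $173 million: an RBA asset is shed → −$173M.
Net: 860 + 0 − 173 = +$687 million.

+$687 million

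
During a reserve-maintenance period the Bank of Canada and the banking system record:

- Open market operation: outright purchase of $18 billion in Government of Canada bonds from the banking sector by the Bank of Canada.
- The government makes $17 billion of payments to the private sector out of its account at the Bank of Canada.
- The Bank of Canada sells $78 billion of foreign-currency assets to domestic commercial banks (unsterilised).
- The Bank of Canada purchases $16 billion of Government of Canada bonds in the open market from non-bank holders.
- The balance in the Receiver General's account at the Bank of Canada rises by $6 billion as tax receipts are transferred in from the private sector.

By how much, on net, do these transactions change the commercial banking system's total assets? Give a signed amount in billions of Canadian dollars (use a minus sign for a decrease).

+$27 billion

Bank of Canada balance sheet:
  Assets:      Securities +$34B, Foreign assets −$78B
  Liabilities: Bank reserves −$33B, Government deposits −$11B
Commercial banking system:
  Assets:      Reserves at CB −$33B, Securities −$18B, Foreign assets +$78B
  Liabilities: Checkable deposits +$27B
Change in total bank assets = +$27 billion.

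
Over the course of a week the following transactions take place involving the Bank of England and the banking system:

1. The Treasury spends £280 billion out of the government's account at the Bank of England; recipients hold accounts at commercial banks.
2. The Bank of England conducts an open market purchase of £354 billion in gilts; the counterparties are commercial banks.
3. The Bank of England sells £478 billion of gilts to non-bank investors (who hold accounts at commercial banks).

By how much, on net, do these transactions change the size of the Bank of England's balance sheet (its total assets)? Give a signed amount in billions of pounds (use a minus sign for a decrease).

Government spending £280 billion: only the composition of liabilities changes → 0.
OMO purchase (from banks) £354 billion: a Bank of England asset is acquired → +£354B.
Asset sale (to non-banks) £478 billion: a Bank of England asset is shed → −£478B.
Net: 0 + 354 − 478 = -£124 billion.

-£124 billion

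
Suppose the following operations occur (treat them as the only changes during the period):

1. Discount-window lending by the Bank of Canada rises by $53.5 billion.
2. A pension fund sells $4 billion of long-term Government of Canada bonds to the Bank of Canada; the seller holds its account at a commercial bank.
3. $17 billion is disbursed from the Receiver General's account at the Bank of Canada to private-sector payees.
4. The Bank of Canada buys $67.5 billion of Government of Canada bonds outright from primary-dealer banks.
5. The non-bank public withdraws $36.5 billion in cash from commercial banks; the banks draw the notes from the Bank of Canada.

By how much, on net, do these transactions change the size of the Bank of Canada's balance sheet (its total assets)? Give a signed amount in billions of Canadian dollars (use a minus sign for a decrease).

+$125 billion

Bank of Canada balance sheet:
  Assets:      Securities +$71.5B, Loans to banks +$53.5B
  Liabilities: Bank reserves +$105.5B, Currency in circulation +$36.5B, Government deposits −$17B
Commercial banking system:
  Assets:      Reserves at CB +$105.5B, Securities −$67.5B
  Liabilities: Checkable deposits −$15.5B, Borrowings from CB +$53.5B
Change in total Bank of Canada assets = +$125 billion.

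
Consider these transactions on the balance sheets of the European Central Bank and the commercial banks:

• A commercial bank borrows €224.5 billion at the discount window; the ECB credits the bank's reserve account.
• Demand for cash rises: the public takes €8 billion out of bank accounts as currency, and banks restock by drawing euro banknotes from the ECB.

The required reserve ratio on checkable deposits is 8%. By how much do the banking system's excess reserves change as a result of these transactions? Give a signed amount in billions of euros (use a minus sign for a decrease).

+€217.14 billion

Discount-window loan €224.5 billion: reserves +€224.5B, deposits 0.
Currency withdrawal €8 billion: reserves −€8B, deposits −€8B.
Totals: Δreserves = +€216.5B, Δdeposits = −€8B.
Δrequired reserves = 8% × −€8B = −€0.64B.
Δexcess reserves = Δreserves − Δrequired = +€216.5B − (−€0.64B) = +€217.14 billion.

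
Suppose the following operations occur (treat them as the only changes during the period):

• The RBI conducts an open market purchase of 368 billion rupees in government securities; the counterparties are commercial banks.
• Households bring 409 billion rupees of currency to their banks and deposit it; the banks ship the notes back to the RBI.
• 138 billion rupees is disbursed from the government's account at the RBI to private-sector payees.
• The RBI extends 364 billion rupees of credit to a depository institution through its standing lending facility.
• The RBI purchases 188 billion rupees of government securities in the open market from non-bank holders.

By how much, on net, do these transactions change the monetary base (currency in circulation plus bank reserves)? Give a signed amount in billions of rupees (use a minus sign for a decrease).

OMO purchase (from banks) 368 billion rupees: RBI balance sheet expands → +368B.
Currency deposit 409 billion rupees: just a shift between currency and reserves — both are base money → 0.
Government spending 138 billion rupees: a non-base liability converts back to reserves → +138B.
Discount-window loan 364 billion rupees: RBI balance sheet expands → +364B.
Asset purchase (from non-banks) 188 billion rupees: RBI balance sheet expands → +188B.
Net: 368 + 0 + 138 + 364 + 188 = +1058 billion.

+1058 billion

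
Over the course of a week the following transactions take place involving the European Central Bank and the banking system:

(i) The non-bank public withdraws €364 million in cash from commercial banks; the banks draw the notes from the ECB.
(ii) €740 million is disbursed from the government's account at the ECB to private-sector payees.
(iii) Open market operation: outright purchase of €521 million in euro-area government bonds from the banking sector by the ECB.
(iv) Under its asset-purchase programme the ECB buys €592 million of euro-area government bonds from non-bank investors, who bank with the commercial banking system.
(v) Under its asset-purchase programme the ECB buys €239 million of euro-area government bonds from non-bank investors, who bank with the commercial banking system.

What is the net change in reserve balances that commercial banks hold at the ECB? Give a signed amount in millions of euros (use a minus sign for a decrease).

ECB balance sheet:
  Assets:      Securities +€1352M
  Liabilities: Bank reserves +€1728M, Currency in circulation +€364M, Government deposits −€740M
So the change in reserve balances that commercial banks hold at the ECB is +€1728 million.

+€1728 million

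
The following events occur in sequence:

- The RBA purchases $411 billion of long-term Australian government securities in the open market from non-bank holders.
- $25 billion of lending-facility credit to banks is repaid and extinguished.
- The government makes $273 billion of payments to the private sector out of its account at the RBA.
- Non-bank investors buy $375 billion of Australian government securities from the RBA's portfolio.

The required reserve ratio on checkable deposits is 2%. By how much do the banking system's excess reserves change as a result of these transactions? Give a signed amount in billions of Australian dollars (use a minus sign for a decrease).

+$277.82 billion

Asset purchase (from non-banks) $411 billion: reserves +$411B, deposits +$411B.
Discount-window repayment $25 billion: reserves −$25B, deposits 0.
Government spending $273 billion: reserves +$273B, deposits +$273B.
Asset sale (to non-banks) $375 billion: reserves −$375B, deposits −$375B.
Totals: Δreserves = +$284B, Δdeposits = +$309B.
Δrequired reserves = 2% × +$309B = +$6.18B.
Δexcess reserves = Δreserves − Δrequired = +$284B − (+$6.18B) = +$277.82 billion.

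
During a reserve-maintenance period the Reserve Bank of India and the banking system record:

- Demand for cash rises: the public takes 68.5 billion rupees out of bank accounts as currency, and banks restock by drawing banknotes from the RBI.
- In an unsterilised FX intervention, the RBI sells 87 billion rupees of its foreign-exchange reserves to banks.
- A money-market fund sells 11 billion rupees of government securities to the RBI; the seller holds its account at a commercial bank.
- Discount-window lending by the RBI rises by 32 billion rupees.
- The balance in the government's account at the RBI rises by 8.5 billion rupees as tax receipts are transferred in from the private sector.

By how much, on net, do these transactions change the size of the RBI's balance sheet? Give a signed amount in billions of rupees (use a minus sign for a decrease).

Currency withdrawal 68.5 billion rupees: only the composition of liabilities changes → 0.
FX sale 87 billion rupees: an RBI asset is shed → −87B.
Asset purchase (from non-banks) 11 billion rupees: an RBI asset is acquired → +11B.
Discount-window loan 32 billion rupees: an RBI asset is acquired → +32B.
Government account inflow 8.5 billion rupees: only the composition of liabilities changes → 0.
Net: 0 − 87 + 11 + 32 + 0 = -44 billion.

-44 billion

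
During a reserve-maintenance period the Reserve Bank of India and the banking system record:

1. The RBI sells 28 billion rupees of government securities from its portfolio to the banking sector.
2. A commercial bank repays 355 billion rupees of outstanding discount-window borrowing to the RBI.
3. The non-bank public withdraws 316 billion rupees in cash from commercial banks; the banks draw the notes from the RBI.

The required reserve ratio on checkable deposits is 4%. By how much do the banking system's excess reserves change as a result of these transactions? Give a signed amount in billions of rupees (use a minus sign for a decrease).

-686.36 billion

OMO sale (to banks) 28 billion rupees: reserves −28B, deposits 0.
Discount-window repayment 355 billion rupees: reserves −355B, deposits 0.
Currency withdrawal 316 billion rupees: reserves −316B, deposits −316B.
Totals: Δreserves = −699B, Δdeposits = −316B.
Δrequired reserves = 4% × −316B = −12.64B.
Δexcess reserves = Δreserves − Δrequired = −699B − (−12.64B) = -686.36 billion.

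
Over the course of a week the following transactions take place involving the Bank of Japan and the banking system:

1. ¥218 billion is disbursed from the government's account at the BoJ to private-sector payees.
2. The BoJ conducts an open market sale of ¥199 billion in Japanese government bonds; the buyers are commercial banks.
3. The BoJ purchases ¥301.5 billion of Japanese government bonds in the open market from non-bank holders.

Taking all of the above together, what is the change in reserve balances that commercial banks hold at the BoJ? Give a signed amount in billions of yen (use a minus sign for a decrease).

BoJ balance sheet:
  Assets:      Securities +¥102.5B
  Liabilities: Bank reserves +¥320.5B, Government deposits −¥218B
Commercial banking system:
  Assets:      Reserves at CB +¥320.5B, Securities +¥199B
  Liabilities: Checkable deposits +¥519.5B
So the change in reserve balances that commercial banks hold at the BoJ is +¥320.5 billion.

+¥320.5 billion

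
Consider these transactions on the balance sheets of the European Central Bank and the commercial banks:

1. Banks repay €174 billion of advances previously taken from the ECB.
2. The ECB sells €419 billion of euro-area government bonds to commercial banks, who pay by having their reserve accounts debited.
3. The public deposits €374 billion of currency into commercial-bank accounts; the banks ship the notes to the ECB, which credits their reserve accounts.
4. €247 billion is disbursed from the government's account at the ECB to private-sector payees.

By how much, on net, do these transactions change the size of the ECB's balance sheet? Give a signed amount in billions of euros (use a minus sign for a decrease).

Discount-window repayment €174 billion: an ECB asset is shed → −€174B.
OMO sale (to banks) €419 billion: an ECB asset is shed → −€419B.
Currency deposit €374 billion: only the composition of liabilities changes → 0.
Government spending €247 billion: only the composition of liabilities changes → 0.
Net: −174 − 419 + 0 + 0 = -€593 billion.

-€593 billion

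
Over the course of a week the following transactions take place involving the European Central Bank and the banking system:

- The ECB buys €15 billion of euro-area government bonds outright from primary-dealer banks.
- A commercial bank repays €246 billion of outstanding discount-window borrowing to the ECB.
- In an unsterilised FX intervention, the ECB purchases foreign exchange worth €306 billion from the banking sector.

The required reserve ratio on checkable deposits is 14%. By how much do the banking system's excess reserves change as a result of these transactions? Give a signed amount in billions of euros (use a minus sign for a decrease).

OMO purchase (from banks) €15 billion: reserves +€15B, deposits 0.
Discount-window repayment €246 billion: reserves −€246B, deposits 0.
FX purchase €306 billion: reserves +€306B, deposits 0.
Totals: Δreserves = +€75B, Δdeposits = 0.
Δrequired reserves = 14% × 0 = 0.
Δexcess reserves = Δreserves − Δrequired = +€75B − (0) = +€75 billion.

+€75 billion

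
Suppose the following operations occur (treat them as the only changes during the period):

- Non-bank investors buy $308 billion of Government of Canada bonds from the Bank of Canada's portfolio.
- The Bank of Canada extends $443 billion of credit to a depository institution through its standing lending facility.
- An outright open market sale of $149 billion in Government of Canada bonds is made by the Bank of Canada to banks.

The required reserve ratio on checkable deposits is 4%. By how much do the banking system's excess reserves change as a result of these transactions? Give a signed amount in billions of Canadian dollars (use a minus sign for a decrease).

-$1.68 billion

Asset sale (to non-banks) $308 billion: reserves −$308B, deposits −$308B.
Discount-window loan $443 billion: reserves +$443B, deposits 0.
OMO sale (to banks) $149 billion: reserves −$149B, deposits 0.
Totals: Δreserves = −$14B, Δdeposits = −$308B.
Δrequired reserves = 4% × −$308B = −$12.32B.
Δexcess reserves = Δreserves − Δrequired = −$14B − (−$12.32B) = -$1.68 billion.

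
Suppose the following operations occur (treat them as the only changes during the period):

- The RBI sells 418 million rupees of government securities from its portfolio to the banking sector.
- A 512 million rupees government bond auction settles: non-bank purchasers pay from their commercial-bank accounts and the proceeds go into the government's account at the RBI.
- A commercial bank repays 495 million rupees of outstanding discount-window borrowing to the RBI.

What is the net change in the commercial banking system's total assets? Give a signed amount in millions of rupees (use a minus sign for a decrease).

OMO sale (to banks) 418 million rupees: just an asset swap on bank balance sheets → 0.
Government account inflow 512 million rupees: bank balance sheets shrink → −512M.
Discount-window repayment 495 million rupees: bank balance sheets shrink → −495M.
Net: 0 − 512 − 495 = -1007 million.

-1007 million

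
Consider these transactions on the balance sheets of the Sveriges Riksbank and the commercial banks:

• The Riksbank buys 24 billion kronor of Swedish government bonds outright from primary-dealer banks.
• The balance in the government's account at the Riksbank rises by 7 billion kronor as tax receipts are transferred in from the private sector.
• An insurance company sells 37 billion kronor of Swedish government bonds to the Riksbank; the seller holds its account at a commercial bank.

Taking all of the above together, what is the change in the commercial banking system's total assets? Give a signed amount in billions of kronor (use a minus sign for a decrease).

OMO purchase (from banks) 24 billion kronor: just an asset swap on bank balance sheets → 0.
Government account inflow 7 billion kronor: bank balance sheets shrink → −7B.
Asset purchase (from non-banks) 37 billion kronor: bank balance sheets expand → +37B.
Net: 0 − 7 + 37 = +30 billion.

+30 billion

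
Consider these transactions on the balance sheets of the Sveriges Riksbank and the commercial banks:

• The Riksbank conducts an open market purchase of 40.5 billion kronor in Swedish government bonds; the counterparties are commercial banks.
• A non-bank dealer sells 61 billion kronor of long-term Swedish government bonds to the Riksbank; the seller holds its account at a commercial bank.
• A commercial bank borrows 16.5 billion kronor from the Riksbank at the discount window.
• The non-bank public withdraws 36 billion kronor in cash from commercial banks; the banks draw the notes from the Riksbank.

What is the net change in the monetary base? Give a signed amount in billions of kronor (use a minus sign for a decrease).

OMO purchase (from banks) 40.5 billion kronor: Riksbank balance sheet expands → +40.5B.
Asset purchase (from non-banks) 61 billion kronor: Riksbank balance sheet expands → +61B.
Discount-window loan 16.5 billion kronor: Riksbank balance sheet expands → +16.5B.
Currency withdrawal 36 billion kronor: just a shift between currency and reserves — both are base money → 0.
Net: 40.5 + 61 + 16.5 + 0 = +118 billion.

+118 billion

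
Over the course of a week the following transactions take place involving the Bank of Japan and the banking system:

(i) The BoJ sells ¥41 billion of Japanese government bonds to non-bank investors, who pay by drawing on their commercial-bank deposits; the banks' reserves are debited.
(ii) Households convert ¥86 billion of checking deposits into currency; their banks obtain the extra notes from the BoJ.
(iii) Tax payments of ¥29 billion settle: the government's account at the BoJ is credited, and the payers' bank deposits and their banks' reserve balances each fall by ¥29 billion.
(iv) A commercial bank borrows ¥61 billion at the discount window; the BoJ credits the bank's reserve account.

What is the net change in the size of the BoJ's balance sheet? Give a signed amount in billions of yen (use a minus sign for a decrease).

+¥20 billion

BoJ balance sheet:
  Assets:      Securities −¥41B, Loans to banks +¥61B
  Liabilities: Bank reserves −¥95B, Currency in circulation +¥86B, Government deposits +¥29B
Change in total BoJ assets = +¥20 billion.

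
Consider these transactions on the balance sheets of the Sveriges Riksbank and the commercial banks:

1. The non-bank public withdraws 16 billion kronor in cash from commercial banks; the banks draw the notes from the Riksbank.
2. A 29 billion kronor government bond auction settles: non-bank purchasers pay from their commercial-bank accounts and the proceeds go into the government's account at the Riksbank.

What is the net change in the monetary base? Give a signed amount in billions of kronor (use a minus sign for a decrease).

-29 billion

Riksbank balance sheet:
  Assets:      no change
  Liabilities: Bank reserves −45B, Currency in circulation +16B, Government deposits +29B
Commercial banking system:
  Assets:      Reserves at CB −45B
  Liabilities: Checkable deposits −45B
Monetary base = currency + reserves: +16B + (−45B) = -29 billion.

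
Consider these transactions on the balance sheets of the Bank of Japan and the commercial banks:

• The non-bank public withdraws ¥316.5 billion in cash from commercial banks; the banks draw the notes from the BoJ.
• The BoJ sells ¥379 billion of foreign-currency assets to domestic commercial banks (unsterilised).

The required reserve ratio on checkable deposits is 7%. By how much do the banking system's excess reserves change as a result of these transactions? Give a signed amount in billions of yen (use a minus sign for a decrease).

-¥673.345 billion

Currency withdrawal ¥316.5 billion: reserves −¥316.5B, deposits −¥316.5B.
FX sale ¥379 billion: reserves −¥379B, deposits 0.
Totals: Δreserves = −¥695.5B, Δdeposits = −¥316.5B.
Δrequired reserves = 7% × −¥316.5B = −¥22.155B.
Δexcess reserves = Δreserves − Δrequired = −¥695.5B − (−¥22.155B) = -¥673.345 billion.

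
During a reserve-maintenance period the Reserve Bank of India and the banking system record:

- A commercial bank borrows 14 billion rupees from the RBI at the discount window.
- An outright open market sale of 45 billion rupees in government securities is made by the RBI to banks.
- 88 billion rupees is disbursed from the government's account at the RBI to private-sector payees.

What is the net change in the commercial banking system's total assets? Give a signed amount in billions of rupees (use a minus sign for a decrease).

Discount-window loan 14 billion rupees: bank balance sheets expand → +14B.
OMO sale (to banks) 45 billion rupees: just an asset swap on bank balance sheets → 0.
Government spending 88 billion rupees: bank balance sheets expand → +88B.
Net: 14 + 0 + 88 = +102 billion.

+102 billion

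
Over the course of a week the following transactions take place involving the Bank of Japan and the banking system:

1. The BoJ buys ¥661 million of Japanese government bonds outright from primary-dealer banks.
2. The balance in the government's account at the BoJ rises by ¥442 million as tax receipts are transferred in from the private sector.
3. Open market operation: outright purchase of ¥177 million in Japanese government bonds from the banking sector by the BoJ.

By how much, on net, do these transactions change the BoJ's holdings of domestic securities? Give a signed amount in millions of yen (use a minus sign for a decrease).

OMO purchase (from banks) ¥661 million: securities added to the BoJ's portfolio → +¥661M.
Government account inflow ¥442 million: the BoJ's securities portfolio is untouched → 0.
OMO purchase (from banks) ¥177 million: securities added to the BoJ's portfolio → +¥177M.
Net: 661 + 0 + 177 = +¥838 million.

+¥838 million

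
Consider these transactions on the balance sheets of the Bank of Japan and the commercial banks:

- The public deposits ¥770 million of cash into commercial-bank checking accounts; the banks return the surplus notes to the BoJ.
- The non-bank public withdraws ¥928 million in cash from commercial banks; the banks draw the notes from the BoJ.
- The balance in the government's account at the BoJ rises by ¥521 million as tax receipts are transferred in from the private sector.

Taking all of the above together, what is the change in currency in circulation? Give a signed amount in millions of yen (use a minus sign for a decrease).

BoJ balance sheet:
  Assets:      no change
  Liabilities: Bank reserves −¥679M, Currency in circulation +¥158M, Government deposits +¥521M
Commercial banking system:
  Assets:      Reserves at CB −¥679M
  Liabilities: Checkable deposits −¥679M
So the change in currency in circulation is +¥158 million.

+¥158 million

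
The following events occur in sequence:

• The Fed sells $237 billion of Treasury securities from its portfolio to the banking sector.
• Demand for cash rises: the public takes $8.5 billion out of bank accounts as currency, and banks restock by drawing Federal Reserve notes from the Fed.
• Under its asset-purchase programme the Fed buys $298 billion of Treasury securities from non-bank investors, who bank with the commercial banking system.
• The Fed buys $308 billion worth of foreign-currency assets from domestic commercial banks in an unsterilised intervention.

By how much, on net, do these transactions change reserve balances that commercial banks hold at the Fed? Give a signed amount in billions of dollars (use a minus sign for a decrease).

Fed balance sheet:
  Assets:      Securities +$61B, Foreign assets +$308B
  Liabilities: Bank reserves +$360.5B, Currency in circulation +$8.5B
Commercial banking system:
  Assets:      Reserves at CB +$360.5B, Securities +$237B, Foreign assets −$308B
  Liabilities: Checkable deposits +$289.5B
So the change in reserve balances that commercial banks hold at the Fed is +$360.5 billion.

+$360.5 billion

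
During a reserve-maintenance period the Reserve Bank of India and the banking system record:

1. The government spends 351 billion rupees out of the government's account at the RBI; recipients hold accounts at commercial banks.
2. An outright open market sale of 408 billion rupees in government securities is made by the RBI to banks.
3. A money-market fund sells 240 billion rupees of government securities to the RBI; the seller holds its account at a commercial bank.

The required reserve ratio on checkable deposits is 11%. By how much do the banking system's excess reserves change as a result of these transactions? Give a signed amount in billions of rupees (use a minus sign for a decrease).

+117.99 billion

Government spending 351 billion rupees: reserves +351B, deposits +351B.
OMO sale (to banks) 408 billion rupees: reserves −408B, deposits 0.
Asset purchase (from non-banks) 240 billion rupees: reserves +240B, deposits +240B.
Totals: Δreserves = +183B, Δdeposits = +591B.
Δrequired reserves = 11% × +591B = +65.01B.
Δexcess reserves = Δreserves − Δrequired = +183B − (+65.01B) = +117.99 billion.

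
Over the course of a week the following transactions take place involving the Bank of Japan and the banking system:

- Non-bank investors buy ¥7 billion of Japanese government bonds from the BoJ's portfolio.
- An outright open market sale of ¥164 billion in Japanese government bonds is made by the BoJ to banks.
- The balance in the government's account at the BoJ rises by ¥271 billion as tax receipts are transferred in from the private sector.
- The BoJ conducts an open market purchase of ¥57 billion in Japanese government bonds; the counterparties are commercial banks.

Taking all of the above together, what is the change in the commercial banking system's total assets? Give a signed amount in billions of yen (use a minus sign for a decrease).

-¥278 billion

Asset sale (to non-banks) ¥7 billion: bank balance sheets shrink → −¥7B.
OMO sale (to banks) ¥164 billion: just an asset swap on bank balance sheets → 0.
Government account inflow ¥271 billion: bank balance sheets shrink → −¥271B.
OMO purchase (from banks) ¥57 billion: just an asset swap on bank balance sheets → 0.
Net: −7 + 0 − 271 + 0 = -¥278 billion.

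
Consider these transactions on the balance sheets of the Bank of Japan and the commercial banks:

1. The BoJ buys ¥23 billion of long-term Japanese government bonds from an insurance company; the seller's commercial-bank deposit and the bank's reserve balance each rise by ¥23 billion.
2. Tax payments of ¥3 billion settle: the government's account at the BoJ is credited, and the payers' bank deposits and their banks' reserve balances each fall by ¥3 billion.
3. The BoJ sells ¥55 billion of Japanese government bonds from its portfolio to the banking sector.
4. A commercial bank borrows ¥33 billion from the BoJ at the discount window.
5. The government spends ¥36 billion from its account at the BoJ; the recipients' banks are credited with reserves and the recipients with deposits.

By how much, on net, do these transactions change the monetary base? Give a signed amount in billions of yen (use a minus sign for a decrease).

+¥34 billion

BoJ balance sheet:
  Assets:      Securities −¥32B, Loans to banks +¥33B
  Liabilities: Bank reserves +¥34B, Government deposits −¥33B
Commercial banking system:
  Assets:      Reserves at CB +¥34B, Securities +¥55B
  Liabilities: Checkable deposits +¥56B, Borrowings from CB +¥33B
Monetary base = currency + reserves: 0 + (+¥34B) = +¥34 billion.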